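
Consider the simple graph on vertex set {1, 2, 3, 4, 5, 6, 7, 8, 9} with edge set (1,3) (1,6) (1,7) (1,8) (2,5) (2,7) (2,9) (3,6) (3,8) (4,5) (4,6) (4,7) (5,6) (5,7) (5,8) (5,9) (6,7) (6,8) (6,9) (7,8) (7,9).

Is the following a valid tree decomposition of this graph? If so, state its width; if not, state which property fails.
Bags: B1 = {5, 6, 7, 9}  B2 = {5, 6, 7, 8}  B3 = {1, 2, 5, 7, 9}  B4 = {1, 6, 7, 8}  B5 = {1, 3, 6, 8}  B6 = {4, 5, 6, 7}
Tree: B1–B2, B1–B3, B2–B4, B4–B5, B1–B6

No — bags containing vertex 1 are not connected in the tree.

A tree decomposition must satisfy three properties: every vertex lies in some bag; for every edge, both endpoints lie together in some bag; and for every vertex, the bags containing it form a connected subtree. Here bags containing vertex 1 are not connected in the tree, so the decomposition is invalid.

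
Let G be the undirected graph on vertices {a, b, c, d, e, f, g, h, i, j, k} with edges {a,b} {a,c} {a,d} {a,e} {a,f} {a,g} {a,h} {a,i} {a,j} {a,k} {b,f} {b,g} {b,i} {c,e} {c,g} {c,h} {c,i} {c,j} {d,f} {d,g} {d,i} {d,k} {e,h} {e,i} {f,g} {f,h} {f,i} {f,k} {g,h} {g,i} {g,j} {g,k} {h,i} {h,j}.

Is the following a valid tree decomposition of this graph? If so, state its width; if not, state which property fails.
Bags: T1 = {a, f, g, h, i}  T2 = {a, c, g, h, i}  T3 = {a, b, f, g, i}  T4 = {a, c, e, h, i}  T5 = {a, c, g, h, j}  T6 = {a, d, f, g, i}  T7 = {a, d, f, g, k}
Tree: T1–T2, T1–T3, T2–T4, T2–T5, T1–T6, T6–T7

Yes; width 4.

Vertex coverage: the bags together contain {a, b, c, d, e, f, g, h, i, j, k}, the full vertex set. Edge coverage: each edge of G has both endpoints in at least one bag. Running intersection: for every vertex, the bags containing it form a connected subtree. All three properties hold, so this is a valid tree decomposition of width max|bag| − 1 = 4, and hence tw(G) ≤ 4.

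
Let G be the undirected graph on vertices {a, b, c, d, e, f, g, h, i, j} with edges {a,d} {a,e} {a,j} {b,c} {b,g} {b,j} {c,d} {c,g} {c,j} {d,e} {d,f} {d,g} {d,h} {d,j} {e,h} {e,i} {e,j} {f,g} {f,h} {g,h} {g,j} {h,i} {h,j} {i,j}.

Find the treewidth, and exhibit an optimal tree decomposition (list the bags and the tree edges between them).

Treewidth 3.
One such decomposition:
Bags: B1 = {d, e, h, j}  B2 = {d, g, h, j}  B3 = {e, h, i, j}  B4 = {c, d, g, j}  B5 = {a, d, e, j}  B6 = {d, f, g, h}  B7 = {b, c, g, j}
Tree: B1–B2, B1–B3, B2–B4, B1–B5, B2–B6, B4–B7

Every bag has size at most 4, so the width is 4 − 1 = 3 and tw(G) ≤ 3. On the other hand G contains the 4-clique {d, g, h, j}. A clique must lie in a single bag of any decomposition, so no decomposition can have width below 3. Hence tw(G) = 3 exactly.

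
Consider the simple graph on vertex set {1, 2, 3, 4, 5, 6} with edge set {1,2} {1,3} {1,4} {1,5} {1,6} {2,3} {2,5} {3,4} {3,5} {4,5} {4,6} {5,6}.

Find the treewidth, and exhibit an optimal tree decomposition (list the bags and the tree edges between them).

Treewidth 3.
Bags: B1 = {1, 2, 3, 5}  B2 = {1, 3, 4, 5}  B3 = {1, 4, 5, 6}
Tree: B1–B2, B2–B3

Each bag holds 4 vertices, so the decomposition has width 3, which upper-bounds the treewidth. For the lower bound, the 4 vertices {1, 2, 3, 5} are pairwise adjacent, and any tree decomposition puts a clique entirely inside one bag — forcing width ≥ 3. Combining the bounds, tw(G) = 3.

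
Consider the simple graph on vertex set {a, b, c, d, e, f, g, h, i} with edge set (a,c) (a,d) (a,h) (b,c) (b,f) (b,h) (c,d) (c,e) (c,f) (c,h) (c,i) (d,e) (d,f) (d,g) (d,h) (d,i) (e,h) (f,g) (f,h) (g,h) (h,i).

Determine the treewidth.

A width-3 tree decomposition is:
Bags: B1 = {c, d, e, h}  B2 = {c, d, f, h}  B3 = {a, c, d, h}  B4 = {b, c, f, h}  B5 = {d, f, g, h}  B6 = {c, d, h, i}
Tree: B1–B2, B1–B3, B2–B4, B2–B5, B3–B6
Every bag has size at most 4, so the width is 4 − 1 = 3 and tw(G) ≤ 3. Conversely, {d, f, g, h} is a clique of size 4, and the vertices of any clique must share a bag in every tree decomposition; so some bag has ≥ 4 vertices and tw(G) ≥ 3. The upper and lower bounds meet at 3, so that is the treewidth.

3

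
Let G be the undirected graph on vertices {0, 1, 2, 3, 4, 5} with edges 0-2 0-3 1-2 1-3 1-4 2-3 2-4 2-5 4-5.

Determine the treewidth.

A width-2 tree decomposition is:
Bags: B1 = {1, 2, 4}  B2 = {1, 2, 3}  B3 = {2, 4, 5}  B4 = {0, 2, 3}
Tree: B1–B2, B1–B3, B2–B4
The largest bag has 3 vertices, giving width 2; this decomposition certifies tw(G) ≤ 2. Conversely, {0, 2, 3} is a clique of size 3, and the vertices of any clique must share a bag in every tree decomposition; so some bag has ≥ 3 vertices and tw(G) ≥ 2. Therefore the treewidth is 2.

2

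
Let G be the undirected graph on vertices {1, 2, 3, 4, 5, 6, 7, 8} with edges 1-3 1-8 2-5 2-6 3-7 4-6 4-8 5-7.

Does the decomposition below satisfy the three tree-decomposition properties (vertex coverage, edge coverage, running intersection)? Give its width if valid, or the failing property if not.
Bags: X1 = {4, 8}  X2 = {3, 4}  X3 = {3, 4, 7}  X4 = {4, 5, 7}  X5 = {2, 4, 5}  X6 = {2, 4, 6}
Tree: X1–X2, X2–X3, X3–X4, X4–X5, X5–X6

No — vertex 1 appears in no bag.

A tree decomposition must satisfy three properties: every vertex lies in some bag; for every edge, both endpoints lie together in some bag; and for every vertex, the bags containing it form a connected subtree. Here vertex 1 appears in no bag, so the decomposition is invalid.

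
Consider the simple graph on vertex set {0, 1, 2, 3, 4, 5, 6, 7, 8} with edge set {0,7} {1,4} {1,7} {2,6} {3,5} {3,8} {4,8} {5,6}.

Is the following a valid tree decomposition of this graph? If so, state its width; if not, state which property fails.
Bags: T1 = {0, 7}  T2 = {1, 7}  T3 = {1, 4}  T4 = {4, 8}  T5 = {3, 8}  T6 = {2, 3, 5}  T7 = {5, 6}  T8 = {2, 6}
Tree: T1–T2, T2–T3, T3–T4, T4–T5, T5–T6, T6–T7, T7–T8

A tree decomposition must satisfy three properties: every vertex lies in some bag; for every edge, both endpoints lie together in some bag; and for every vertex, the bags containing it form a connected subtree. Here bags containing vertex 2 are not connected in the tree, so the decomposition is invalid.

No — bags containing vertex 2 are not connected in the tree.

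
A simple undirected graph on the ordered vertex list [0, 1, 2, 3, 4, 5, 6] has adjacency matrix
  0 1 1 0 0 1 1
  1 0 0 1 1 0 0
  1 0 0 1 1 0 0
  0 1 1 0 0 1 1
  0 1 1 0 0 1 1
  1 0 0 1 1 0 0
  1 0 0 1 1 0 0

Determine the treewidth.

3

A width-3 tree decomposition is:
Bags: B1 = {0, 2, 3, 4}  B2 = {0, 1, 3, 4}  B3 = {0, 3, 4, 5}  B4 = {0, 3, 4, 6}
Tree: B1–B2, B2–B3, B3–B4
Each bag holds 4 vertices, so the decomposition has width 3, which upper-bounds the treewidth. For the lower bound: the 4 vertex sets {2,3}, {1,4}, {0}, {5} are disjoint, each induces a connected subgraph, and every pair is joined by at least one edge of G. Contracting each set to a single vertex therefore yields K_{4} as a minor, and since treewidth is minor-monotone, tw(G) ≥ tw(K_{4}) = 3. Combining the bounds, tw(G) = 3.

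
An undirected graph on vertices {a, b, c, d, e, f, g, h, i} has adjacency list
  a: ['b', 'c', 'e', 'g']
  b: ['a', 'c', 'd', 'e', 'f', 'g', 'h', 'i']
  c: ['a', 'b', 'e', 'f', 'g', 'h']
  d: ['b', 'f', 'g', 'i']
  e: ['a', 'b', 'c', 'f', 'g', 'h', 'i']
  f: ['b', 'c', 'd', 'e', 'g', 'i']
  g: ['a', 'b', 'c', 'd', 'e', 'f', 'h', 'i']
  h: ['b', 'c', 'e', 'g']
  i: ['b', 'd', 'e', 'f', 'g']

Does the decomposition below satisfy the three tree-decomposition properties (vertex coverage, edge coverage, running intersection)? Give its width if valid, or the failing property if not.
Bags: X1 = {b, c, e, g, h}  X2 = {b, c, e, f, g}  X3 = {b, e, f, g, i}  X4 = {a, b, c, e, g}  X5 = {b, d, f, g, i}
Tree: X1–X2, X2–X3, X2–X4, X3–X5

Yes; width 4.

Every vertex of G appears in some bag (union = {a, b, c, d, e, f, g, h, i}); every edge is covered by a bag; and for each vertex v the set of bags containing v is connected in the bag tree. The decomposition is therefore valid. The largest bag has 5 vertices, so the width is 4.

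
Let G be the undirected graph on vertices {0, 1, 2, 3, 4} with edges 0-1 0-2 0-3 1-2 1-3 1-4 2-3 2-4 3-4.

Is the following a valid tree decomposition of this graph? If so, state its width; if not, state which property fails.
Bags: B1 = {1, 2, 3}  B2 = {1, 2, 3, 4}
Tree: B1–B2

A tree decomposition must satisfy three properties: every vertex lies in some bag; for every edge, both endpoints lie together in some bag; and for every vertex, the bags containing it form a connected subtree. Here vertex 0 appears in no bag, so the decomposition is invalid.

No — vertex 0 appears in no bag.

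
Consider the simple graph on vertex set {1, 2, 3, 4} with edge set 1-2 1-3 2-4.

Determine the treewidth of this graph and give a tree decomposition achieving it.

Treewidth 1.
Bags: B1 = {1, 2}  B2 = {2, 4}  B3 = {1, 3}
Tree: B1–B2, B1–B3

Every bag has size at most 2, so the width is 2 − 1 = 1 and tw(G) ≤ 1. G has an edge, so its treewidth is at least 1. Therefore the treewidth is 1.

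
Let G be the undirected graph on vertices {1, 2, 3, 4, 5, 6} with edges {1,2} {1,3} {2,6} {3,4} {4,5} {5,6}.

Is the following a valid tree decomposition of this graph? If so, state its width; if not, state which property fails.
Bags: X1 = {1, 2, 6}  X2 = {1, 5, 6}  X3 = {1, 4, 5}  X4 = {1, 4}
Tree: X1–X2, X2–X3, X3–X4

A tree decomposition must satisfy three properties: every vertex lies in some bag; for every edge, both endpoints lie together in some bag; and for every vertex, the bags containing it form a connected subtree. Here vertex 3 appears in no bag, so the decomposition is invalid.

No — vertex 3 appears in no bag.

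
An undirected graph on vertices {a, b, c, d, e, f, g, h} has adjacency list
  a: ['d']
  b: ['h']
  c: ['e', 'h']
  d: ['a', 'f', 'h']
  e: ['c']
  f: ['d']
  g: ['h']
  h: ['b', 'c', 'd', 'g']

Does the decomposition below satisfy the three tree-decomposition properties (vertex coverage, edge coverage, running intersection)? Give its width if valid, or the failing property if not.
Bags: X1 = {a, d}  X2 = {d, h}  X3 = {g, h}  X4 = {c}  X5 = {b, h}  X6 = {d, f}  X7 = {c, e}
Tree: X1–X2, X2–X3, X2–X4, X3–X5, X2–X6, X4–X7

A tree decomposition must satisfy three properties: every vertex lies in some bag; for every edge, both endpoints lie together in some bag; and for every vertex, the bags containing it form a connected subtree. Here edge (h,c) lies in no bag, so the decomposition is invalid.

No — edge (h,c) lies in no bag.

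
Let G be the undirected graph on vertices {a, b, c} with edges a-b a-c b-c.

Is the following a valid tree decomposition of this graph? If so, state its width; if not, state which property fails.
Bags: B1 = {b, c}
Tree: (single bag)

No — vertex a appears in no bag.

A tree decomposition must satisfy three properties: every vertex lies in some bag; for every edge, both endpoints lie together in some bag; and for every vertex, the bags containing it form a connected subtree. Here vertex a appears in no bag, so the decomposition is invalid.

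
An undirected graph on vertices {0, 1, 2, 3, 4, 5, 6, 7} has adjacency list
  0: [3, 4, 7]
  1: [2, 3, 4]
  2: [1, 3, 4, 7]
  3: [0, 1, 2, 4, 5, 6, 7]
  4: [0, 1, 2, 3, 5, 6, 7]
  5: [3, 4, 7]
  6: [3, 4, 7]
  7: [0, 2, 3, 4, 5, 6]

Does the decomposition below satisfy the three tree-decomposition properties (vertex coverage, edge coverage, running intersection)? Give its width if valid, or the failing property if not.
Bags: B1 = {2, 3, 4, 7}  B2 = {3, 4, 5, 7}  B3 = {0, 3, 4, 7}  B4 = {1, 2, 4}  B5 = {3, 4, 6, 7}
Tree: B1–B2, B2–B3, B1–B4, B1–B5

A tree decomposition must satisfy three properties: every vertex lies in some bag; for every edge, both endpoints lie together in some bag; and for every vertex, the bags containing it form a connected subtree. Here edge (3,1) lies in no bag, so the decomposition is invalid.

No — edge (3,1) lies in no bag.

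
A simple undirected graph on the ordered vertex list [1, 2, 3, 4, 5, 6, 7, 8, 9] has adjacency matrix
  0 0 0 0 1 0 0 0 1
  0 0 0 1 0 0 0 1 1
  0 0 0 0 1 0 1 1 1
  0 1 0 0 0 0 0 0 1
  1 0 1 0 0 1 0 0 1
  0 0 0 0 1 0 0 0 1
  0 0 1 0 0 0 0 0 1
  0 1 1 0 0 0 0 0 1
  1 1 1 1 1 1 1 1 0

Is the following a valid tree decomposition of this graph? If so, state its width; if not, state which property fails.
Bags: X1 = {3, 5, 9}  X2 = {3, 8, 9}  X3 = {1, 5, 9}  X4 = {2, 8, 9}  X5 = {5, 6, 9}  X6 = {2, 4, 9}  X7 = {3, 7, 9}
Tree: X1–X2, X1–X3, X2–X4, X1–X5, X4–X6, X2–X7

Yes; width 2.

Checking the three conditions: (i) the bags cover all of {1, 2, 3, 4, 5, 6, 7, 8, 9}; (ii) for each edge, some bag contains both endpoints; (iii) the bags containing any fixed vertex form a subtree. All hold, so the decomposition is valid with width 3 − 1 = 2.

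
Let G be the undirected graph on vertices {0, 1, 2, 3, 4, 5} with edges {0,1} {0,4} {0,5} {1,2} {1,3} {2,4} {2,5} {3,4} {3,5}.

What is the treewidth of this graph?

A width-3 tree decomposition is:
Bags: B1 = {0, 2, 3, 4}  B2 = {0, 1, 2, 3}  B3 = {0, 2, 3, 5}
Tree: B1–B2, B2–B3
Every bag has size at most 4, so the width is 4 − 1 = 3 and tw(G) ≤ 3. For the lower bound: the 4 vertex sets {3,4}, {0,1}, {2}, {5} are disjoint, each induces a connected subgraph, and every pair is joined by at least one edge of G. Contracting each set to a single vertex therefore yields K_{4} as a minor, and since treewidth is minor-monotone, tw(G) ≥ tw(K_{4}) = 3. Therefore the treewidth is 3.

3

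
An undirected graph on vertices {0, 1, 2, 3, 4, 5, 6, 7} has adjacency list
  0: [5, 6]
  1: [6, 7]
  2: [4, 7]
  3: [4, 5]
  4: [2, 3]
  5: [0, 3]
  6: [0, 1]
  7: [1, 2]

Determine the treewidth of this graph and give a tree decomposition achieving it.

The largest bag has 3 vertices, giving width 2; this decomposition certifies tw(G) ≤ 2. Since 0–6–1–7–2–4–3–5–0 is a cycle in G, G is not acyclic. Forests are exactly the graphs of treewidth ≤ 1, so tw(G) ≥ 2. Combining the bounds, tw(G) = 2.

Treewidth 2.
Bags: B1 = {0, 1, 6}  B2 = {0, 1, 7}  B3 = {0, 2, 7}  B4 = {0, 2, 4}  B5 = {0, 3, 4}  B6 = {0, 3, 5}
Tree: B1–B2, B2–B3, B3–B4, B4–B5, B5–B6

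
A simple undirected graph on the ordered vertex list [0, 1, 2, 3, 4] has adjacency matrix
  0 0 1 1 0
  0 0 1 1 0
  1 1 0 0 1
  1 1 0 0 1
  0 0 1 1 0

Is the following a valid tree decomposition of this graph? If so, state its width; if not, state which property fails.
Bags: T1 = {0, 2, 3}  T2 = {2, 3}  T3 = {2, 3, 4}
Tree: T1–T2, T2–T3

No — vertex 1 appears in no bag.

A tree decomposition must satisfy three properties: every vertex lies in some bag; for every edge, both endpoints lie together in some bag; and for every vertex, the bags containing it form a connected subtree. Here vertex 1 appears in no bag, so the decomposition is invalid.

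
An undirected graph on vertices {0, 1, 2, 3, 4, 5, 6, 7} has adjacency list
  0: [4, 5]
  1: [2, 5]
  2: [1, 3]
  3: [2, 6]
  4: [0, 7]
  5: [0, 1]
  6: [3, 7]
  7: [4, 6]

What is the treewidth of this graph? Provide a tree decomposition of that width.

Treewidth 2.
Bags: B1 = {4, 6, 7}  B2 = {0, 4, 6}  B3 = {0, 5, 6}  B4 = {1, 5, 6}  B5 = {1, 2, 6}  B6 = {2, 3, 6}
Tree: B1–B2, B2–B3, B3–B4, B4–B5, B5–B6

Each bag holds 3 vertices, so the decomposition has width 2, which upper-bounds the treewidth. Since 6–7–4–0–5–1–2–3–6 is a cycle in G, G is not acyclic. Forests are exactly the graphs of treewidth ≤ 1, so tw(G) ≥ 2. Hence tw(G) = 2 exactly.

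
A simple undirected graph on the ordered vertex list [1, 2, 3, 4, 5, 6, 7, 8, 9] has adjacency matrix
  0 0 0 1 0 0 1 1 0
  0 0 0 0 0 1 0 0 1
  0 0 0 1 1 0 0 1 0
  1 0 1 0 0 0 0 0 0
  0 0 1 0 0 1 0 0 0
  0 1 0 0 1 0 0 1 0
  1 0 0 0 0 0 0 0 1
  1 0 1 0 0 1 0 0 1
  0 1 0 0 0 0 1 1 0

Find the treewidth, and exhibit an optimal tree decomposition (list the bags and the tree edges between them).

Treewidth 3.
Bags: B1 = {2, 3, 5, 6}  B2 = {2, 3, 6, 8}  B3 = {2, 3, 8, 9}  B4 = {3, 4, 8, 9}  B5 = {1, 4, 8, 9}  B6 = {1, 4, 7, 9}
Tree: B1–B2, B2–B3, B3–B4, B4–B5, B5–B6

Every bag has size at most 4, so the width is 4 − 1 = 3 and tw(G) ≤ 3. For the lower bound: the 4 vertex sets {2,5,6}, {3}, {8}, {1,4,7,9} are disjoint, each induces a connected subgraph, and every pair is joined by at least one edge of G. Contracting each set to a single vertex therefore yields K_{4} as a minor, and since treewidth is minor-monotone, tw(G) ≥ tw(K_{4}) = 3. Therefore the treewidth is 3.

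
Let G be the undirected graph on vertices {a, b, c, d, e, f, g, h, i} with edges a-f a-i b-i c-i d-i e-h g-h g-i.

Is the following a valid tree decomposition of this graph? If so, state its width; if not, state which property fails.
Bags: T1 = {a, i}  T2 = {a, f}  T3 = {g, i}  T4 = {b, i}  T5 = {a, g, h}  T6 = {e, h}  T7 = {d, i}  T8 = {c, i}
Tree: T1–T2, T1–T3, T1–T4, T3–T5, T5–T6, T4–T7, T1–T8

A tree decomposition must satisfy three properties: every vertex lies in some bag; for every edge, both endpoints lie together in some bag; and for every vertex, the bags containing it form a connected subtree. Here bags containing vertex a are not connected in the tree, so the decomposition is invalid.

No — bags containing vertex a are not connected in the tree.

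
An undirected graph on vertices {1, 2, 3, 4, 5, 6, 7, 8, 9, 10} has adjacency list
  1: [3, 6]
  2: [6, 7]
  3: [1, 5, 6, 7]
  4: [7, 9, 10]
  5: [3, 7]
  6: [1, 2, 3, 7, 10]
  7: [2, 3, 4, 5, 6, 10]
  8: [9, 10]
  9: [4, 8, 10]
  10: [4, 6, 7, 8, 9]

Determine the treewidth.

A width-2 tree decomposition is:
Bags: B1 = {4, 7, 10}  B2 = {4, 9, 10}  B3 = {6, 7, 10}  B4 = {3, 6, 7}  B5 = {8, 9, 10}  B6 = {3, 5, 7}  B7 = {2, 6, 7}  B8 = {1, 3, 6}
Tree: B1–B2, B1–B3, B3–B4, B2–B5, B4–B6, B4–B7, B4–B8
The largest bag has 3 vertices, giving width 2; this decomposition certifies tw(G) ≤ 2. Conversely, {8, 9, 10} is a clique of size 3, and the vertices of any clique must share a bag in every tree decomposition; so some bag has ≥ 3 vertices and tw(G) ≥ 2. The upper and lower bounds meet at 2, so that is the treewidth.

2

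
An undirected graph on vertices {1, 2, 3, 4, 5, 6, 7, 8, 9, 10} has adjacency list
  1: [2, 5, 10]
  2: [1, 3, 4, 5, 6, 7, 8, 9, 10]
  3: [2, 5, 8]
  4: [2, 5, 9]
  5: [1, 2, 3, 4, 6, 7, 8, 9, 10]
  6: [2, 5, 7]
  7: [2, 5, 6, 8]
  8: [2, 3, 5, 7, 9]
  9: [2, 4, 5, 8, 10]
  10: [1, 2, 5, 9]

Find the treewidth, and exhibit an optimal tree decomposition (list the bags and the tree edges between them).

Treewidth 3.
One such decomposition:
Bags: B1 = {2, 5, 7, 8}  B2 = {2, 5, 6, 7}  B3 = {2, 3, 5, 8}  B4 = {2, 5, 8, 9}  B5 = {2, 5, 9, 10}  B6 = {2, 4, 5, 9}  B7 = {1, 2, 5, 10}
Tree: B1–B2, B1–B3, B3–B4, B4–B5, B4–B6, B5–B7

Each bag holds 4 vertices, so the decomposition has width 3, which upper-bounds the treewidth. Conversely, {1, 2, 5, 10} is a clique of size 4, and the vertices of any clique must share a bag in every tree decomposition; so some bag has ≥ 4 vertices and tw(G) ≥ 3. Hence tw(G) = 3 exactly.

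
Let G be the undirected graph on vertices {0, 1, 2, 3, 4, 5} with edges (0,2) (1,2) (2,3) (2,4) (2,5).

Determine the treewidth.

A width-1 tree decomposition is:
Bags: B1 = {1, 2}  B2 = {0, 2}  B3 = {2, 3}  B4 = {2, 5}  B5 = {2, 4}
Tree: B1–B2, B2–B3, B2–B4, B4–B5
Each bag holds 2 vertices, so the decomposition has width 1, which upper-bounds the treewidth. G has an edge, so its treewidth is at least 1. Hence tw(G) = 1 exactly.

1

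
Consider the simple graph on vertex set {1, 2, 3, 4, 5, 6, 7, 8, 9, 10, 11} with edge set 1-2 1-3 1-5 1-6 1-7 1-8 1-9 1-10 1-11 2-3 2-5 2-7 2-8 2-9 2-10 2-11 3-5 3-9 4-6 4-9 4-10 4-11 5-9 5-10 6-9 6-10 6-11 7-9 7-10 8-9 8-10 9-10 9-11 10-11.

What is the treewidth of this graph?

4

A width-4 tree decomposition is:
Bags: B1 = {1, 2, 7, 9, 10}  B2 = {1, 2, 5, 9, 10}  B3 = {1, 2, 8, 9, 10}  B4 = {1, 2, 3, 5, 9}  B5 = {1, 2, 9, 10, 11}  B6 = {1, 6, 9, 10, 11}  B7 = {4, 6, 9, 10, 11}
Tree: B1–B2, B2–B3, B2–B4, B2–B5, B5–B6, B6–B7
The largest bag has 5 vertices, giving width 4; this decomposition certifies tw(G) ≤ 4. For the lower bound, the 5 vertices {1, 2, 8, 9, 10} are pairwise adjacent, and any tree decomposition puts a clique entirely inside one bag — forcing width ≥ 4. Therefore the treewidth is 4.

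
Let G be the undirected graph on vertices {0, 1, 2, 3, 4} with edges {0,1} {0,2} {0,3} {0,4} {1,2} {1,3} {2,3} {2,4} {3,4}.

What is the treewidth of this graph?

3

A width-3 tree decomposition is:
Bags: B1 = {0, 1, 2, 3}  B2 = {0, 2, 3, 4}
Tree: B1–B2
Each bag holds 4 vertices, so the decomposition has width 3, which upper-bounds the treewidth. For the lower bound, the 4 vertices {0, 1, 2, 3} are pairwise adjacent, and any tree decomposition puts a clique entirely inside one bag — forcing width ≥ 3. Combining the bounds, tw(G) = 3.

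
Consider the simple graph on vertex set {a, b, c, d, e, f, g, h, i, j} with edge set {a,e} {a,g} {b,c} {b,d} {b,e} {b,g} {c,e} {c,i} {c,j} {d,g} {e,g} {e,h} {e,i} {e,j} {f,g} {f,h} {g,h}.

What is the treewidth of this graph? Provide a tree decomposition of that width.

The largest bag has 3 vertices, giving width 2; this decomposition certifies tw(G) ≤ 2. On the other hand G contains the 3-clique {b, d, g}. A clique must lie in a single bag of any decomposition, so no decomposition can have width below 2. Combining the bounds, tw(G) = 2.

Treewidth 2.
One optimal decomposition is:
Bags: B1 = {b, c, e}  B2 = {b, e, g}  B3 = {e, g, h}  B4 = {b, d, g}  B5 = {a, e, g}  B6 = {c, e, i}  B7 = {c, e, j}  B8 = {f, g, h}
Tree: B1–B2, B2–B3, B2–B4, B2–B5, B1–B6, B6–B7, B3–B8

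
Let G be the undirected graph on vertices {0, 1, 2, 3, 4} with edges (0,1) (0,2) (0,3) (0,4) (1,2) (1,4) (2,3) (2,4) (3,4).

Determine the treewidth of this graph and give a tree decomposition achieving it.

Each bag holds 4 vertices, so the decomposition has width 3, which upper-bounds the treewidth. Conversely, {0, 1, 2, 4} is a clique of size 4, and the vertices of any clique must share a bag in every tree decomposition; so some bag has ≥ 4 vertices and tw(G) ≥ 3. The upper and lower bounds meet at 3, so that is the treewidth.

Treewidth 3.
One optimal decomposition is:
Bags: B1 = {0, 2, 3, 4}  B2 = {0, 1, 2, 4}
Tree: B1–B2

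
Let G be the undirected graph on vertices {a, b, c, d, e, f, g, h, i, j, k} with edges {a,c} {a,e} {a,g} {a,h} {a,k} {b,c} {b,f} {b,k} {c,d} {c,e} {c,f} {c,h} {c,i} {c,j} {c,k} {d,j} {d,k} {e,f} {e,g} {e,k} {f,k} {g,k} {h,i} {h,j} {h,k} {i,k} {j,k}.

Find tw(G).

3

A width-3 tree decomposition is:
Bags: B1 = {a, c, e, k}  B2 = {c, e, f, k}  B3 = {a, c, h, k}  B4 = {c, h, j, k}  B5 = {c, h, i, k}  B6 = {c, d, j, k}  B7 = {b, c, f, k}  B8 = {a, e, g, k}
Tree: B1–B2, B1–B3, B3–B4, B3–B5, B4–B6, B2–B7, B1–B8
Every bag has size at most 4, so the width is 4 − 1 = 3 and tw(G) ≤ 3. On the other hand G contains the 4-clique {a, e, g, k}. A clique must lie in a single bag of any decomposition, so no decomposition can have width below 3. Combining the bounds, tw(G) = 3.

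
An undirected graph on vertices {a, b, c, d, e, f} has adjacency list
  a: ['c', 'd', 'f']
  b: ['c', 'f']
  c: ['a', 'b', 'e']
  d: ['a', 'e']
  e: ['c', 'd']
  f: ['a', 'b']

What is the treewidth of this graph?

A width-2 tree decomposition is:
Bags: B1 = {a, b, f}  B2 = {a, b, c}  B3 = {a, c, d}  B4 = {c, d, e}
Tree: B1–B2, B2–B3, B3–B4
Each bag holds 3 vertices, so the decomposition has width 2, which upper-bounds the treewidth. The edges f–b–c–a–f form a cycle, so G is not a tree and its treewidth is at least 2. Hence tw(G) = 2 exactly.

2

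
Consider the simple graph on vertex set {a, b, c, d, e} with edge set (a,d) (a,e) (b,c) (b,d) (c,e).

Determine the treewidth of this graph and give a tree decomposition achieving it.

Each bag holds 3 vertices, so the decomposition has width 2, which upper-bounds the treewidth. The edges d–b–c–e–a–d form a cycle, so G is not a tree and its treewidth is at least 2. Therefore the treewidth is 2.

Treewidth 2.
Bags: B1 = {b, c, d}  B2 = {c, d, e}  B3 = {a, d, e}
Tree: B1–B2, B2–B3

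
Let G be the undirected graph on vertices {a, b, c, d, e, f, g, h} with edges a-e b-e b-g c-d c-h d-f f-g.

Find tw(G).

A width-1 tree decomposition is:
Bags: B1 = {a, e}  B2 = {b, e}  B3 = {b, g}  B4 = {f, g}  B5 = {d, f}  B6 = {c, d}  B7 = {c, h}
Tree: B1–B2, B2–B3, B3–B4, B4–B5, B5–B6, B6–B7
The largest bag has 2 vertices, giving width 1; this decomposition certifies tw(G) ≤ 1. Since G has at least one edge (e.g. a–e), it is not an edgeless graph, so tw(G) ≥ 1. Therefore the treewidth is 1.

1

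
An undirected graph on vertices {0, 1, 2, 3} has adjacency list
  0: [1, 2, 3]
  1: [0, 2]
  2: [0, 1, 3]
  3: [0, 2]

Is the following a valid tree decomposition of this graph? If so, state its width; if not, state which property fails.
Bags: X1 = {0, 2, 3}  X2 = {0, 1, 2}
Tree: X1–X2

Vertex coverage: the bags together contain {0, 1, 2, 3}, the full vertex set. Edge coverage: each edge of G has both endpoints in at least one bag. Running intersection: for every vertex, the bags containing it form a connected subtree. All three properties hold, so this is a valid tree decomposition of width max|bag| − 1 = 2, and hence tw(G) ≤ 2.

Yes; width 2.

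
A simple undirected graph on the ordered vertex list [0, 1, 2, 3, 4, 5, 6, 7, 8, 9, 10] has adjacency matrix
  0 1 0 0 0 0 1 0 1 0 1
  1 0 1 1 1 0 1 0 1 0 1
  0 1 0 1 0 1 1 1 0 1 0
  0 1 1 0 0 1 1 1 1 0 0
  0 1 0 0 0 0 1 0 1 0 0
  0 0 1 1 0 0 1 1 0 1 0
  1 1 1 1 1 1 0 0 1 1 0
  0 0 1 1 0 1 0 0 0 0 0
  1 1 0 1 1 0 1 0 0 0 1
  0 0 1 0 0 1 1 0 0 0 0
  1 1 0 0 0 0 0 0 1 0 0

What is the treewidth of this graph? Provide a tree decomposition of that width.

Treewidth 3.
One optimal decomposition is:
Bags: B1 = {1, 2, 3, 6}  B2 = {2, 3, 5, 6}  B3 = {1, 3, 6, 8}  B4 = {0, 1, 6, 8}  B5 = {2, 3, 5, 7}  B6 = {1, 4, 6, 8}  B7 = {0, 1, 8, 10}  B8 = {2, 5, 6, 9}
Tree: B1–B2, B1–B3, B3–B4, B2–B5, B3–B6, B4–B7, B2–B8

The largest bag has 4 vertices, giving width 3; this decomposition certifies tw(G) ≤ 3. On the other hand G contains the 4-clique {0, 1, 8, 10}. A clique must lie in a single bag of any decomposition, so no decomposition can have width below 3. The upper and lower bounds meet at 3, so that is the treewidth.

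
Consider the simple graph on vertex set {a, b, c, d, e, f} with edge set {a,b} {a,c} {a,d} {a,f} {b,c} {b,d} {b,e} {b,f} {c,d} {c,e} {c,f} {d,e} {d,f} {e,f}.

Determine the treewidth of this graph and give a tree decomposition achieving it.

Treewidth 4.
Bags: B1 = {b, c, d, e, f}  B2 = {a, b, c, d, f}
Tree: B1–B2

The largest bag has 5 vertices, giving width 4; this decomposition certifies tw(G) ≤ 4. Conversely, {b, c, d, e, f} is a clique of size 5, and the vertices of any clique must share a bag in every tree decomposition; so some bag has ≥ 5 vertices and tw(G) ≥ 4. The upper and lower bounds meet at 4, so that is the treewidth.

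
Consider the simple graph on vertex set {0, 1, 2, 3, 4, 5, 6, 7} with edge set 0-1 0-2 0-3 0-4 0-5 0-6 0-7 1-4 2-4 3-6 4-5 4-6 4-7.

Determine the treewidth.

2

A width-2 tree decomposition is:
Bags: B1 = {0, 1, 4}  B2 = {0, 4, 7}  B3 = {0, 2, 4}  B4 = {0, 4, 6}  B5 = {0, 3, 6}  B6 = {0, 4, 5}
Tree: B1–B2, B1–B3, B1–B4, B4–B5, B2–B6
Each bag holds 3 vertices, so the decomposition has width 2, which upper-bounds the treewidth. On the other hand G contains the 3-clique {0, 3, 6}. A clique must lie in a single bag of any decomposition, so no decomposition can have width below 2. Combining the bounds, tw(G) = 2.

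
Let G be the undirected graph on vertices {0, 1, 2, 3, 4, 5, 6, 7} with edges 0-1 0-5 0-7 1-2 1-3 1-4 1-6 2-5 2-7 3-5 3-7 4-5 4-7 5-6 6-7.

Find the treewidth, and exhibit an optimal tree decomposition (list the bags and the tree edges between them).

Every bag has size at most 4, so the width is 4 − 1 = 3 and tw(G) ≤ 3. For the lower bound: the 4 vertex sets {4,7}, {1,2}, {5}, {6} are disjoint, each induces a connected subgraph, and every pair is joined by at least one edge of G. Contracting each set to a single vertex therefore yields K_{4} as a minor, and since treewidth is minor-monotone, tw(G) ≥ tw(K_{4}) = 3. The upper and lower bounds meet at 3, so that is the treewidth.

Treewidth 3.
Bags: B1 = {1, 4, 5, 7}  B2 = {1, 2, 5, 7}  B3 = {1, 5, 6, 7}  B4 = {0, 1, 5, 7}  B5 = {1, 3, 5, 7}
Tree: B1–B2, B2–B3, B3–B4, B4–B5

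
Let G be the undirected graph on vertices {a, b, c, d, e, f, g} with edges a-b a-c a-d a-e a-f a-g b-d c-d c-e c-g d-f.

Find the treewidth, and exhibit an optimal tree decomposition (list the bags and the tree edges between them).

Treewidth 2.
Bags: B1 = {a, b, d}  B2 = {a, d, f}  B3 = {a, c, d}  B4 = {a, c, g}  B5 = {a, c, e}
Tree: B1–B2, B2–B3, B3–B4, B4–B5

Each bag holds 3 vertices, so the decomposition has width 2, which upper-bounds the treewidth. Conversely, {a, c, d} is a clique of size 3, and the vertices of any clique must share a bag in every tree decomposition; so some bag has ≥ 3 vertices and tw(G) ≥ 2. Combining the bounds, tw(G) = 2.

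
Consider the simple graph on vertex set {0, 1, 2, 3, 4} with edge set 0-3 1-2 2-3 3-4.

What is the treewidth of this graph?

1

A width-1 tree decomposition is:
Bags: B1 = {0, 3}  B2 = {2, 3}  B3 = {1, 2}  B4 = {3, 4}
Tree: B1–B2, B2–B3, B2–B4
Every bag has size at most 2, so the width is 2 − 1 = 1 and tw(G) ≤ 1. Any graph with an edge has treewidth ≥ 1, and G has the edge 3–0. The upper and lower bounds meet at 1, so that is the treewidth.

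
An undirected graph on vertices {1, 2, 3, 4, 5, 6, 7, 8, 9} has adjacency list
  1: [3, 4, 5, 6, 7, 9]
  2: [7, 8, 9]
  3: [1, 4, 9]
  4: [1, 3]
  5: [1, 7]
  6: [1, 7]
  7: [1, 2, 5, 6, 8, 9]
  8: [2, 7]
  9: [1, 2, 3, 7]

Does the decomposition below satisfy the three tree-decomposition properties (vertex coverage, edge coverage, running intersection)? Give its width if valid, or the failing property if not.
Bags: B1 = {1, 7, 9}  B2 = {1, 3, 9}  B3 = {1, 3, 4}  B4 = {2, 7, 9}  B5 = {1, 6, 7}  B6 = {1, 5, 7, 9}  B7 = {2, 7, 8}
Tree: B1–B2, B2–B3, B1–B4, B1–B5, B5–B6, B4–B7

A tree decomposition must satisfy three properties: every vertex lies in some bag; for every edge, both endpoints lie together in some bag; and for every vertex, the bags containing it form a connected subtree. Here bags containing vertex 9 are not connected in the tree, so the decomposition is invalid.

No — bags containing vertex 9 are not connected in the tree.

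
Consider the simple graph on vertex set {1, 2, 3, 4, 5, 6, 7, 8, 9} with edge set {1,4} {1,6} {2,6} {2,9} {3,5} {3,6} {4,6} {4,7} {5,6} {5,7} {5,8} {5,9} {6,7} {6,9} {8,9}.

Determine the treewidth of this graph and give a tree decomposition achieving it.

Each bag holds 3 vertices, so the decomposition has width 2, which upper-bounds the treewidth. On the other hand G contains the 3-clique {5, 8, 9}. A clique must lie in a single bag of any decomposition, so no decomposition can have width below 2. Therefore the treewidth is 2.

Treewidth 2.
One such decomposition:
Bags: B1 = {1, 4, 6}  B2 = {4, 6, 7}  B3 = {5, 6, 7}  B4 = {5, 6, 9}  B5 = {3, 5, 6}  B6 = {5, 8, 9}  B7 = {2, 6, 9}
Tree: B1–B2, B2–B3, B3–B4, B4–B5, B4–B6, B4–B7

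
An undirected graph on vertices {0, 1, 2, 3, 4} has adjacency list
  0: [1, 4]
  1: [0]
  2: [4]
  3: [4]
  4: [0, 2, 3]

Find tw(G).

1

A width-1 tree decomposition is:
Bags: B1 = {3, 4}  B2 = {2, 4}  B3 = {0, 4}  B4 = {0, 1}
Tree: B1–B2, B1–B3, B3–B4
Every bag has size at most 2, so the width is 2 − 1 = 1 and tw(G) ≤ 1. Any graph with an edge has treewidth ≥ 1, and G has the edge 4–3. Hence tw(G) = 1 exactly.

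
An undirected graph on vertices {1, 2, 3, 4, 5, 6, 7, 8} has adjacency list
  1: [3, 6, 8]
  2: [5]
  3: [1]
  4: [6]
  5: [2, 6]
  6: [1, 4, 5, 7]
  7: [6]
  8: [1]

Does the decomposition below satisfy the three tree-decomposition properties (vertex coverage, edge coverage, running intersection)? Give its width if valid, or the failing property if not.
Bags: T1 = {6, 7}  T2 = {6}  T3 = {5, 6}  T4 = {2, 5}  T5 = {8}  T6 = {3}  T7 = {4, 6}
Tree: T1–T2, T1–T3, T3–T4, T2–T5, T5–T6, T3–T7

A tree decomposition must satisfy three properties: every vertex lies in some bag; for every edge, both endpoints lie together in some bag; and for every vertex, the bags containing it form a connected subtree. Here vertex 1 appears in no bag, so the decomposition is invalid.

No — vertex 1 appears in no bag.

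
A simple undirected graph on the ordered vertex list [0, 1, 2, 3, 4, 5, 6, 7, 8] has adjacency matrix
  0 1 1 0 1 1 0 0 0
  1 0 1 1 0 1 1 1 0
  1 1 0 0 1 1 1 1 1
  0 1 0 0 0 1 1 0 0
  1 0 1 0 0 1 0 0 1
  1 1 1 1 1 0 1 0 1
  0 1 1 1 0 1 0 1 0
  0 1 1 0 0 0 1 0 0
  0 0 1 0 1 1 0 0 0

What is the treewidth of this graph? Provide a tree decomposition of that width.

Treewidth 3.
One optimal decomposition is:
Bags: B1 = {1, 2, 5, 6}  B2 = {1, 2, 6, 7}  B3 = {1, 3, 5, 6}  B4 = {0, 1, 2, 5}  B5 = {0, 2, 4, 5}  B6 = {2, 4, 5, 8}
Tree: B1–B2, B1–B3, B1–B4, B4–B5, B5–B6

The largest bag has 4 vertices, giving width 3; this decomposition certifies tw(G) ≤ 3. On the other hand G contains the 4-clique {0, 1, 2, 5}. A clique must lie in a single bag of any decomposition, so no decomposition can have width below 3. Hence tw(G) = 3 exactly.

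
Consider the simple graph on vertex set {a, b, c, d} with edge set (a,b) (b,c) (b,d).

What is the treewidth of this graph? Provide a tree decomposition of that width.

Every bag has size at most 2, so the width is 2 − 1 = 1 and tw(G) ≤ 1. G has an edge, so its treewidth is at least 1. Combining the bounds, tw(G) = 1.

Treewidth 1.
Bags: B1 = {b, c}  B2 = {b, d}  B3 = {a, b}
Tree: B1–B2, B1–B3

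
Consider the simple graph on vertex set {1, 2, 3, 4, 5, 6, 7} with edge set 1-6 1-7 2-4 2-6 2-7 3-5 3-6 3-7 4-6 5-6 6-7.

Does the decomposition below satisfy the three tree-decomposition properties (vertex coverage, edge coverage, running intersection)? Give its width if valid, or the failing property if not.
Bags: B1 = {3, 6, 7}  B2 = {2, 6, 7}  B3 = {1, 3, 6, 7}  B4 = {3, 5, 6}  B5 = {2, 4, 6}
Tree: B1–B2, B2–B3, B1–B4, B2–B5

A tree decomposition must satisfy three properties: every vertex lies in some bag; for every edge, both endpoints lie together in some bag; and for every vertex, the bags containing it form a connected subtree. Here bags containing vertex 3 are not connected in the tree, so the decomposition is invalid.

No — bags containing vertex 3 are not connected in the tree.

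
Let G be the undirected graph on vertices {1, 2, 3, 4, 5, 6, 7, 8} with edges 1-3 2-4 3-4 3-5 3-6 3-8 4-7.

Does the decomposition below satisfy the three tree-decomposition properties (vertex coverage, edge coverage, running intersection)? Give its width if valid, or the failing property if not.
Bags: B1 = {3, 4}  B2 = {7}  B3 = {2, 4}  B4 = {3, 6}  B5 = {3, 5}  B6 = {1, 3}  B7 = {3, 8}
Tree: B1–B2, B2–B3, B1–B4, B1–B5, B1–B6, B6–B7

No — edge (4,7) lies in no bag.

A tree decomposition must satisfy three properties: every vertex lies in some bag; for every edge, both endpoints lie together in some bag; and for every vertex, the bags containing it form a connected subtree. Here edge (4,7) lies in no bag, so the decomposition is invalid.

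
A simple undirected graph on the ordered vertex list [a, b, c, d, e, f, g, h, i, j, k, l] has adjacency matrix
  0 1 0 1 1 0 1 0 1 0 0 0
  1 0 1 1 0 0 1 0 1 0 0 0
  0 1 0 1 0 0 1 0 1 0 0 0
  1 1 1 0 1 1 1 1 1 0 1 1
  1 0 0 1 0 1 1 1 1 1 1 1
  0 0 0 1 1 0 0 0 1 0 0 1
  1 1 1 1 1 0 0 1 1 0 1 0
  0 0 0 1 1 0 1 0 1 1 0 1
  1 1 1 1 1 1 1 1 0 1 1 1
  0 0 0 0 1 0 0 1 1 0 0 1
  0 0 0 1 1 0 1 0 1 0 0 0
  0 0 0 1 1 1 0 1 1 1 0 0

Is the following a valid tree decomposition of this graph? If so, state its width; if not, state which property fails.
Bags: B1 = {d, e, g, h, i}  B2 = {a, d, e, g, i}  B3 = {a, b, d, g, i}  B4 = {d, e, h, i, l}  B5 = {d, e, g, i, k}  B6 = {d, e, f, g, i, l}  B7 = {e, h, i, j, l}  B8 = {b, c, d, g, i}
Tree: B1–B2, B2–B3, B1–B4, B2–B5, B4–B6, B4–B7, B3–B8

A tree decomposition must satisfy three properties: every vertex lies in some bag; for every edge, both endpoints lie together in some bag; and for every vertex, the bags containing it form a connected subtree. Here bags containing vertex g are not connected in the tree, so the decomposition is invalid.

No — bags containing vertex g are not connected in the tree.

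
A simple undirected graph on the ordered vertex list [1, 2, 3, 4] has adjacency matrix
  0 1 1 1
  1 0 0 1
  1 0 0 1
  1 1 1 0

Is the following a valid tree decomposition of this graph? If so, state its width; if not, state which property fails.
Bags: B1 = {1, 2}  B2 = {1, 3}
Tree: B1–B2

A tree decomposition must satisfy three properties: every vertex lies in some bag; for every edge, both endpoints lie together in some bag; and for every vertex, the bags containing it form a connected subtree. Here vertex 4 appears in no bag, so the decomposition is invalid.

No — vertex 4 appears in no bag.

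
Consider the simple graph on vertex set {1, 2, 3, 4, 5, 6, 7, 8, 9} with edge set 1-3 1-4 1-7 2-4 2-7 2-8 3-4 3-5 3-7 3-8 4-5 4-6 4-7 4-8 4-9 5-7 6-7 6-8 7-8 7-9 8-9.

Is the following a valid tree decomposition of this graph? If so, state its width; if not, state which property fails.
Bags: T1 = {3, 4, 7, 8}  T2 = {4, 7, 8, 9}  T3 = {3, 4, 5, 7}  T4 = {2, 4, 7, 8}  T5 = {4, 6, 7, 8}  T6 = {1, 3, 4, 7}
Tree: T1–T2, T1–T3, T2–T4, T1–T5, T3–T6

Yes; width 3.

Every vertex of G appears in some bag (union = {1, 2, 3, 4, 5, 6, 7, 8, 9}); every edge is covered by a bag; and for each vertex v the set of bags containing v is connected in the bag tree. The decomposition is therefore valid. The largest bag has 4 vertices, so the width is 3.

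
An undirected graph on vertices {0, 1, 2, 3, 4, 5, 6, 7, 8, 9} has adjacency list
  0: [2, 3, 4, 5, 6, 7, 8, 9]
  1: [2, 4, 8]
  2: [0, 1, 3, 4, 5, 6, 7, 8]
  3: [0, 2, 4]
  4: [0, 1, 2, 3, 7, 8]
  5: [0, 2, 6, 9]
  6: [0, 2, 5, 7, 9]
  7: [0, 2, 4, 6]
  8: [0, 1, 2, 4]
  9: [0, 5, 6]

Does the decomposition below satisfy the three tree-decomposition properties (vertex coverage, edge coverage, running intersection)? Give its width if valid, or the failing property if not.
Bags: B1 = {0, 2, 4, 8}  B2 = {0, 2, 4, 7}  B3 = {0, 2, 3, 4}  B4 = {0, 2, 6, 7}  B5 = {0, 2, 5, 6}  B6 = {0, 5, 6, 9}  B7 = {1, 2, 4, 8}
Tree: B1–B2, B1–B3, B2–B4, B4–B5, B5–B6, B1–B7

Every vertex of G appears in some bag (union = {0, 1, 2, 3, 4, 5, 6, 7, 8, 9}); every edge is covered by a bag; and for each vertex v the set of bags containing v is connected in the bag tree. The decomposition is therefore valid. The largest bag has 4 vertices, so the width is 3.

Yes; width 3.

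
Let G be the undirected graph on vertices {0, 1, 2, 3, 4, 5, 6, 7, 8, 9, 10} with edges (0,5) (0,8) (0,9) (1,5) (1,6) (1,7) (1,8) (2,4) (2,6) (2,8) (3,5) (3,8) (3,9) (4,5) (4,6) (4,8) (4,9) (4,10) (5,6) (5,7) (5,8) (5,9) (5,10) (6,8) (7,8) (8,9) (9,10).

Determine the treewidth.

3

A width-3 tree decomposition is:
Bags: B1 = {4, 5, 9, 10}  B2 = {4, 5, 8, 9}  B3 = {4, 5, 6, 8}  B4 = {3, 5, 8, 9}  B5 = {1, 5, 6, 8}  B6 = {2, 4, 6, 8}  B7 = {0, 5, 8, 9}  B8 = {1, 5, 7, 8}
Tree: B1–B2, B2–B3, B2–B4, B3–B5, B3–B6, B2–B7, B5–B8
The largest bag has 4 vertices, giving width 3; this decomposition certifies tw(G) ≤ 3. Conversely, {2, 4, 6, 8} is a clique of size 4, and the vertices of any clique must share a bag in every tree decomposition; so some bag has ≥ 4 vertices and tw(G) ≥ 3. Therefore the treewidth is 3.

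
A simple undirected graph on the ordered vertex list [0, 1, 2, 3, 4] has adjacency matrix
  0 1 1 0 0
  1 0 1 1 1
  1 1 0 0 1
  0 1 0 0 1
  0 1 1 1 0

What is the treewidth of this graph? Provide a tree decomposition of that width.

Every bag has size at most 3, so the width is 3 − 1 = 2 and tw(G) ≤ 2. Conversely, {0, 1, 2} is a clique of size 3, and the vertices of any clique must share a bag in every tree decomposition; so some bag has ≥ 3 vertices and tw(G) ≥ 2. Combining the bounds, tw(G) = 2.

Treewidth 2.
One optimal decomposition is:
Bags: B1 = {1, 3, 4}  B2 = {1, 2, 4}  B3 = {0, 1, 2}
Tree: B1–B2, B2–B3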